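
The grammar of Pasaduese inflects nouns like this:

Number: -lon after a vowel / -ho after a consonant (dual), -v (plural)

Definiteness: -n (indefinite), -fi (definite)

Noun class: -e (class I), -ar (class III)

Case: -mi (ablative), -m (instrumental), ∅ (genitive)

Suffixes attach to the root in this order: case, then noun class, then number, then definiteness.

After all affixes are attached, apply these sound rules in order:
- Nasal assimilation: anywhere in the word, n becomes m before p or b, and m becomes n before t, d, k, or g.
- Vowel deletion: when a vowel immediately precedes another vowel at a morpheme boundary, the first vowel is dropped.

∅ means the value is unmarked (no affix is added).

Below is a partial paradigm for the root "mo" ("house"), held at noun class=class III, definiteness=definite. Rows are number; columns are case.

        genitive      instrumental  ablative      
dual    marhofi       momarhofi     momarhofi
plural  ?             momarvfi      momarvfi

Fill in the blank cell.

case = genitive: zero marking, form stays mo.
Attach noun class class III -ar → moar.
Attach number plural -v → moarv.
Attach definiteness definite -fi → moarvfi.
Nasal assimilation: no change.
Apply vowel deletion: moarvfi → marvfi.

marvfi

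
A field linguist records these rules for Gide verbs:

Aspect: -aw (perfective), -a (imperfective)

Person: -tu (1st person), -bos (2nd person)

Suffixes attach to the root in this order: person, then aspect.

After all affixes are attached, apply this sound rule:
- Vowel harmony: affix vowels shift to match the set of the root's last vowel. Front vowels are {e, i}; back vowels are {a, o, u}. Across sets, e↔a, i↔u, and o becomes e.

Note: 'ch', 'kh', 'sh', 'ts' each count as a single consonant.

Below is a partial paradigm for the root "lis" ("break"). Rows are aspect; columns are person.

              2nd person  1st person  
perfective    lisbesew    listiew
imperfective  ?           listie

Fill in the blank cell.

Attach person 2nd person -bos → lisbos.
Attach aspect imperfective -a → lisbosa.
Apply vowel harmony: lisbosa → lisbese.

lisbese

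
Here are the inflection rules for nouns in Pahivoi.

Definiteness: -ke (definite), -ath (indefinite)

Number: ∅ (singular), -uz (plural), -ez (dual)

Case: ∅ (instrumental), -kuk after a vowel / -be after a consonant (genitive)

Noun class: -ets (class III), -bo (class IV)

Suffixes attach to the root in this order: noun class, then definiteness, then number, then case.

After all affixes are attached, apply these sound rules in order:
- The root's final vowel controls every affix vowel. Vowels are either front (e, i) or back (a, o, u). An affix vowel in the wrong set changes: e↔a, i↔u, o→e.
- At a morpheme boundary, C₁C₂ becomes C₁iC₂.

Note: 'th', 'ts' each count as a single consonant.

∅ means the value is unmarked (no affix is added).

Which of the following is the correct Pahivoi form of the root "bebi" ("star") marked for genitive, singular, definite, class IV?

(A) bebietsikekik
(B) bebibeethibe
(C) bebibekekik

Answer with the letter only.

Attach noun class class IV -bo → bebibo.
Attach definiteness definite -ke → bebiboke.
number = singular: zero marking, form stays bebiboke.
Attach case genitive -kuk (after vowel 'e') → bebibokekuk.
Apply vowel harmony: bebibokekuk → bebibekekik.
Epenthesis: no change.
So the correct form is bebibekekik, option (C).
(B) bebibeethibe is wrong: it uses indefinite instead of definite for definiteness.
(A) bebietsikekik is wrong: it uses class III instead of class IV for noun class.

C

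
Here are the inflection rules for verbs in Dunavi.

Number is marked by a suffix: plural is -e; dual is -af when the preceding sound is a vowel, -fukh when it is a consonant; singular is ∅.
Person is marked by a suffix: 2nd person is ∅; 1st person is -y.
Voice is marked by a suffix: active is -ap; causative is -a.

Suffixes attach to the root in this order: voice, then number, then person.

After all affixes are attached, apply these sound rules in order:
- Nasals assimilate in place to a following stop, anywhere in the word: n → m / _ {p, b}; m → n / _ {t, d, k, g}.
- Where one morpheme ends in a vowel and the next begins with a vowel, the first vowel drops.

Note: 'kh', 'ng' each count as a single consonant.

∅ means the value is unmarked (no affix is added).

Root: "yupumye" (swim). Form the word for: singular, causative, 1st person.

yupumyay

Attach voice causative -a → yupumyea.
number = singular: zero marking, form stays yupumyea.
Attach person 1st person -y → yupumyeay.
Nasal assimilation: no change.
Apply vowel deletion: yupumyeay → yupumyay.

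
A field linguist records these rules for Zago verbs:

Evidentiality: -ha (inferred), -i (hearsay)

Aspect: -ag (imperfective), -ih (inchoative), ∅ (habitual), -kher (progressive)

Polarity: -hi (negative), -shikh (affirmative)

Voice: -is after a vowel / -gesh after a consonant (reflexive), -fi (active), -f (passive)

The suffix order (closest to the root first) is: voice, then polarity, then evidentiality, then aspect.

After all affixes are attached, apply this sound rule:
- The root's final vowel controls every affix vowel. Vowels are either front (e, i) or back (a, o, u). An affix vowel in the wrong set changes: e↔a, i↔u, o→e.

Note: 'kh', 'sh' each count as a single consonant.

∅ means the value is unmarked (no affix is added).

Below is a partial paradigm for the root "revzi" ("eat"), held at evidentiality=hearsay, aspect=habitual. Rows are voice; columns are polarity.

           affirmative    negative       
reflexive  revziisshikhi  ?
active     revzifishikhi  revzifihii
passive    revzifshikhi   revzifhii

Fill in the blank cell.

revziishii

Attach voice reflexive -is (after vowel 'i') → revziis.
Attach polarity negative -hi → revziishi.
Attach evidentiality hearsay -i → revziishii.
aspect = habitual: zero marking, form stays revziishii.
Vowel harmony: no change.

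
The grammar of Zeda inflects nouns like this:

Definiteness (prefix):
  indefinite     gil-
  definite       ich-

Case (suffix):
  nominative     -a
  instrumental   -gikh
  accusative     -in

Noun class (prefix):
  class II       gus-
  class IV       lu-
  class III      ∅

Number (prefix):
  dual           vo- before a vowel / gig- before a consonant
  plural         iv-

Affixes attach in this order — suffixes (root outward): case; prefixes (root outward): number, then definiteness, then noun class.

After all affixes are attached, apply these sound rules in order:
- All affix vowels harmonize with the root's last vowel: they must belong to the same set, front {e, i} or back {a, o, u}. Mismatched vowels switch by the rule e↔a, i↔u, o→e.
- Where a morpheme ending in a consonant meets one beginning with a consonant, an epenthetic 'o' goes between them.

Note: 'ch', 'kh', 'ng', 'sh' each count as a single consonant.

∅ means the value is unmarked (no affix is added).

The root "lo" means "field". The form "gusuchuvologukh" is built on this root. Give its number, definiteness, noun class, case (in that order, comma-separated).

plural, definite, class II, instrumental

Segment: gus-ich-iv-lo-gikh.
number: iv- → plural.
definiteness: ich- → definite.
noun class: gus- → class II.
case: -gikh → instrumental.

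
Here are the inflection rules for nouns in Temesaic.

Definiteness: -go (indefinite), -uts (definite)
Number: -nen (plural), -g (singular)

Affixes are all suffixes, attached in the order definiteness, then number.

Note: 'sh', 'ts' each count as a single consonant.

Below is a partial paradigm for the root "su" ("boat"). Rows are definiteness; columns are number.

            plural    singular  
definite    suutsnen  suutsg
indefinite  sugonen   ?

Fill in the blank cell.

sugog

Attach definiteness indefinite -go → sugo.
Attach number singular -g → sugog.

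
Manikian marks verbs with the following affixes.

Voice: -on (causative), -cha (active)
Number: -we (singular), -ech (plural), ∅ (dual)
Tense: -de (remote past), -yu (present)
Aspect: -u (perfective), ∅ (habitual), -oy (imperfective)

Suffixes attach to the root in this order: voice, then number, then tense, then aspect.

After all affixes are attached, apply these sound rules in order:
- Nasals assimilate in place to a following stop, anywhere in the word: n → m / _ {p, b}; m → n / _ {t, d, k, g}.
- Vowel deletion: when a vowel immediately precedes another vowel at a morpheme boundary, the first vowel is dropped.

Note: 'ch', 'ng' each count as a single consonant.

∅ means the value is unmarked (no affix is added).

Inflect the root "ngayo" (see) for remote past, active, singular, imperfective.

ngayochawedoy

Attach voice active -cha → ngayocha.
Attach number singular -we → ngayochawe.
Attach tense remote past -de → ngayochawede.
Attach aspect imperfective -oy → ngayochawedeoy.
Nasal assimilation: no change.
Apply vowel deletion: ngayochawedeoy → ngayochawedoy.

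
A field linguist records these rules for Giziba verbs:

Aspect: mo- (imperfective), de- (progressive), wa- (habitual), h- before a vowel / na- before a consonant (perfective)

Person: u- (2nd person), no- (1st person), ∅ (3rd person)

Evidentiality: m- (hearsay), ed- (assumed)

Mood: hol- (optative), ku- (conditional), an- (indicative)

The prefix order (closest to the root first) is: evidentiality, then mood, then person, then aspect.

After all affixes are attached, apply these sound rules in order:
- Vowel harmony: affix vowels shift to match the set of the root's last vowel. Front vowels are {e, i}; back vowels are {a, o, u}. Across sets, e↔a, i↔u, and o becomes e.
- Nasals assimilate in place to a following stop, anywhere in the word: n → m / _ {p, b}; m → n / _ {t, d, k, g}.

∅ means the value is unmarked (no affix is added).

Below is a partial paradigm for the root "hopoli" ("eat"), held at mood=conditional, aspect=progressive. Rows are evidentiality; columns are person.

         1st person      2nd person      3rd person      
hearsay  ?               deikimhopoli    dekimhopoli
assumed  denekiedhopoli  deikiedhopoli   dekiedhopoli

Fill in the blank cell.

Attach evidentiality hearsay m- → mhopoli.
Attach mood conditional ku- → kumhopoli.
Attach person 1st person no- → nokumhopoli.
Attach aspect progressive de- → denokumhopoli.
Apply vowel harmony: denokumhopoli → denekimhopoli.
Nasal assimilation: no change.

denekimhopoli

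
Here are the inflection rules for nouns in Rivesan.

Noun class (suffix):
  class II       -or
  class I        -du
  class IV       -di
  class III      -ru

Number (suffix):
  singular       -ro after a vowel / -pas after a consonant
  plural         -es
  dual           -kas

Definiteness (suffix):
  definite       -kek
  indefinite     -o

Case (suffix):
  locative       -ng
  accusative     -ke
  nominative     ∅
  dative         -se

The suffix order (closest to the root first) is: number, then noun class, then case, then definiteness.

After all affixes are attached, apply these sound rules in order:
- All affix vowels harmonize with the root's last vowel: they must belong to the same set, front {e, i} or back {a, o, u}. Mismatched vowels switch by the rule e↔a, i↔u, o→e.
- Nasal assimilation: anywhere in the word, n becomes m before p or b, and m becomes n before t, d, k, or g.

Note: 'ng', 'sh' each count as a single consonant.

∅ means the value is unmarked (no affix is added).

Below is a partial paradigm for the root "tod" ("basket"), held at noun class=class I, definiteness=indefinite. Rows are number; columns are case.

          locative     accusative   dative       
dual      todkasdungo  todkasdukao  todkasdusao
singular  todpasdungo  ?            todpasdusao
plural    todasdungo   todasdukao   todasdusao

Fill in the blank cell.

Attach number singular -pas (after consonant 'd') → todpas.
Attach noun class class I -du → todpasdu.
Attach case accusative -ke → todpasduke.
Attach definiteness indefinite -o → todpasdukeo.
Apply vowel harmony: todpasdukeo → todpasdukao.
Nasal assimilation: no change.

todpasdukao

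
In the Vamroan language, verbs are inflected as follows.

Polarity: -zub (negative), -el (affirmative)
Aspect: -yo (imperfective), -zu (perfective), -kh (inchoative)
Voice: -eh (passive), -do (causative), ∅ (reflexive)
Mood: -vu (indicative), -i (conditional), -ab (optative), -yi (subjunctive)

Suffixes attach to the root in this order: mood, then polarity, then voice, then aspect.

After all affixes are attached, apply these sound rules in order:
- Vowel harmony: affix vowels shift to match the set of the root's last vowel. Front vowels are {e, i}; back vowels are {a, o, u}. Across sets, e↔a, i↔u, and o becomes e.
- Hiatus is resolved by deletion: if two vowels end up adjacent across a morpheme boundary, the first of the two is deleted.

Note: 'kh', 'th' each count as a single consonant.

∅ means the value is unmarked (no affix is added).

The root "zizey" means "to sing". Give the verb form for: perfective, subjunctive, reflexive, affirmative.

zizeyyelzi

Attach mood subjunctive -yi → zizeyyi.
Attach polarity affirmative -el → zizeyyiel.
voice = reflexive: zero marking, form stays zizeyyiel.
Attach aspect perfective -zu → zizeyyielzu.
Apply vowel harmony: zizeyyielzu → zizeyyielzi.
Apply vowel deletion: zizeyyielzi → zizeyyelzi.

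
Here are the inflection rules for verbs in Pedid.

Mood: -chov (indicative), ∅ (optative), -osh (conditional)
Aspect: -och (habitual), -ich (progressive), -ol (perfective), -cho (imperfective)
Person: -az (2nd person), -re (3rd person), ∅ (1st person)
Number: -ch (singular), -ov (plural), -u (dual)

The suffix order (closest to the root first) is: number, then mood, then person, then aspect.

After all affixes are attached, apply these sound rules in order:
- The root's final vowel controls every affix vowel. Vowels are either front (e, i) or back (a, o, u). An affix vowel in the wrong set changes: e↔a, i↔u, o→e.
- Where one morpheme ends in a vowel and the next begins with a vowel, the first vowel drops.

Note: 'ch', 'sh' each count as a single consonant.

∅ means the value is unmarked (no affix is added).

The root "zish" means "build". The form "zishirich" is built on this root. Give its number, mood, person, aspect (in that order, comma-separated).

dual, optative, 3rd person, progressive

Segment: zish-u-re-ich.
number: -u → dual.
mood: ∅ → optative.
person: -re → 3rd person.
aspect: -ich → progressive.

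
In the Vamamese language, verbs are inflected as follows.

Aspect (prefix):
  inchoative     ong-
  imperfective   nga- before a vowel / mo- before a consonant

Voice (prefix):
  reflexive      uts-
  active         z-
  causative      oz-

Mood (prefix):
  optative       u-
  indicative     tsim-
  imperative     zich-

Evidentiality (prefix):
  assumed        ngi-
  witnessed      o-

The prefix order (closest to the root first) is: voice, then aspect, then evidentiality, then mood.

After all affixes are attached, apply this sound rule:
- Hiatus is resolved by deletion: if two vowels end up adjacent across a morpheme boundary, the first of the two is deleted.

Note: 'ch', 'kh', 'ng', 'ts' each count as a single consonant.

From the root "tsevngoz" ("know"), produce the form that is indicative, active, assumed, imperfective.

Attach voice active z- → ztsevngoz.
Attach aspect imperfective mo- (before consonant 'z') → moztsevngoz.
Attach evidentiality assumed ngi- → ngimoztsevngoz.
Attach mood indicative tsim- → tsimngimoztsevngoz.
Vowel deletion: no change.

tsimngimoztsevngoz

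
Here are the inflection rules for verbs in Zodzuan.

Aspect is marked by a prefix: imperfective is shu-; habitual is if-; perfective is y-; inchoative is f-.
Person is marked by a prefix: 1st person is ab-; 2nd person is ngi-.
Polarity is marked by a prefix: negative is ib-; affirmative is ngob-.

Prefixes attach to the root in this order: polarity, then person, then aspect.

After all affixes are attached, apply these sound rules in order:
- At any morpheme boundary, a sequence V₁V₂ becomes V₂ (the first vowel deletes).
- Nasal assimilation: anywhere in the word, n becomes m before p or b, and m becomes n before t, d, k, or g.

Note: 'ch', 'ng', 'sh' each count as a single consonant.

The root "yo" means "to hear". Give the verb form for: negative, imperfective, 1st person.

shabibyo

Attach polarity negative ib- → ibyo.
Attach person 1st person ab- → abibyo.
Attach aspect imperfective shu- → shuabibyo.
Apply vowel deletion: shuabibyo → shabibyo.
Nasal assimilation: no change.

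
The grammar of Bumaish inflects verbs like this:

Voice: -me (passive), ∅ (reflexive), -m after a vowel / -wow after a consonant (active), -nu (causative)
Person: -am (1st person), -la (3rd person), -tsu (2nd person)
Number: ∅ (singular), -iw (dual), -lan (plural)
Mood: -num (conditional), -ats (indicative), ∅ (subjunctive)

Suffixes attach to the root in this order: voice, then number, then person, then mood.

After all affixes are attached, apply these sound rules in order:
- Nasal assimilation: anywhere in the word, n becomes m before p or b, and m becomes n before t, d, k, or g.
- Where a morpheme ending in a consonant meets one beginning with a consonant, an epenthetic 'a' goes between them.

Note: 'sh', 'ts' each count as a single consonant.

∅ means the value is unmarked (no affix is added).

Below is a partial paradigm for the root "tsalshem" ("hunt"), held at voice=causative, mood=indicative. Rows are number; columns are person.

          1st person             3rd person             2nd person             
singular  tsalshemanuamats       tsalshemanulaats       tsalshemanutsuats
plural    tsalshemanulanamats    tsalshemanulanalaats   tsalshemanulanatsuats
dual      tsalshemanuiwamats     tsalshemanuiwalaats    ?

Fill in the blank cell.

tsalshemanuiwatsuats

Attach voice causative -nu → tsalshemnu.
Attach number dual -iw → tsalshemnuiw.
Attach person 2nd person -tsu → tsalshemnuiwtsu.
Attach mood indicative -ats → tsalshemnuiwtsuats.
Nasal assimilation: no change.
Apply epenthesis: tsalshemnuiwtsuats → tsalshemanuiwatsuats.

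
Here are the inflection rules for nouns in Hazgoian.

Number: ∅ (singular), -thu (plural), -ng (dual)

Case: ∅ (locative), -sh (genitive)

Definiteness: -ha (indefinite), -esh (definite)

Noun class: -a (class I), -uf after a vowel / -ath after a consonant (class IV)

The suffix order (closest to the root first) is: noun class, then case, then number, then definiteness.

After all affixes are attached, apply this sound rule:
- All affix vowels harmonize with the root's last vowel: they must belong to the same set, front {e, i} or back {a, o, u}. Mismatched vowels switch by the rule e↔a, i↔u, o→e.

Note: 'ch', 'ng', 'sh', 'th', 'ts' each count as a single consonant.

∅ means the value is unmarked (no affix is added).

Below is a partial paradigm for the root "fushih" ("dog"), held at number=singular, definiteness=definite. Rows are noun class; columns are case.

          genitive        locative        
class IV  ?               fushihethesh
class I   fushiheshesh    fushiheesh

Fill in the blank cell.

Attach noun class class IV -ath (after consonant 'h') → fushihath.
Attach case genitive -sh → fushihathsh.
number = singular: zero marking, form stays fushihathsh.
Attach definiteness definite -esh → fushihathshesh.
Apply vowel harmony: fushihathshesh → fushihethshesh.

fushihethshesh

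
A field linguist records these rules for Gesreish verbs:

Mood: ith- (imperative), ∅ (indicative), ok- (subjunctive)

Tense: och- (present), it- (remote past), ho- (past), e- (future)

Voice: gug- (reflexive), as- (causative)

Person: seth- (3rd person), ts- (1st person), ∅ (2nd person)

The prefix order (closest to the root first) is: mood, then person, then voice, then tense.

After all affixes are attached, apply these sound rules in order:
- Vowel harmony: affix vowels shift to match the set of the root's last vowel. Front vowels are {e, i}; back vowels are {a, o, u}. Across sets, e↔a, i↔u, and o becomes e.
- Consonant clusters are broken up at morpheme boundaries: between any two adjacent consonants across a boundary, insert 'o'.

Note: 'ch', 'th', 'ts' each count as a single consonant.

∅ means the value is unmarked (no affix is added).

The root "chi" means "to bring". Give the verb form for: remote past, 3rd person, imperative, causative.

Attach mood imperative ith- → ithchi.
Attach person 3rd person seth- → sethithchi.
Attach voice causative as- → assethithchi.
Attach tense remote past it- → itassethithchi.
Apply vowel harmony: itassethithchi → itessethithchi.
Apply epenthesis: itessethithchi → itesosethithochi.

itesosethithochi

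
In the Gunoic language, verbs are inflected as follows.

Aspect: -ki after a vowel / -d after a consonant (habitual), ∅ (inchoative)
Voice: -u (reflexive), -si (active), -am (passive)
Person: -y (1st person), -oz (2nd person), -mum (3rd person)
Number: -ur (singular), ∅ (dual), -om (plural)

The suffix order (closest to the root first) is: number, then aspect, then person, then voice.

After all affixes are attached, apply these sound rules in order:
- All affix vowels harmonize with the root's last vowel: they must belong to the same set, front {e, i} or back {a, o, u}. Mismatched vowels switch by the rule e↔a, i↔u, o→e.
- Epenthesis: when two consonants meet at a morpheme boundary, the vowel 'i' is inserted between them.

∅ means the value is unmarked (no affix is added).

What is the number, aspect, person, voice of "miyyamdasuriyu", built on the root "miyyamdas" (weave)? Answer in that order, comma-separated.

singular, inchoative, 1st person, reflexive

Segment: miyyamdas-ur-y-u.
number: -ur → singular.
aspect: ∅ → inchoative.
person: -y → 1st person.
voice: -u → reflexive.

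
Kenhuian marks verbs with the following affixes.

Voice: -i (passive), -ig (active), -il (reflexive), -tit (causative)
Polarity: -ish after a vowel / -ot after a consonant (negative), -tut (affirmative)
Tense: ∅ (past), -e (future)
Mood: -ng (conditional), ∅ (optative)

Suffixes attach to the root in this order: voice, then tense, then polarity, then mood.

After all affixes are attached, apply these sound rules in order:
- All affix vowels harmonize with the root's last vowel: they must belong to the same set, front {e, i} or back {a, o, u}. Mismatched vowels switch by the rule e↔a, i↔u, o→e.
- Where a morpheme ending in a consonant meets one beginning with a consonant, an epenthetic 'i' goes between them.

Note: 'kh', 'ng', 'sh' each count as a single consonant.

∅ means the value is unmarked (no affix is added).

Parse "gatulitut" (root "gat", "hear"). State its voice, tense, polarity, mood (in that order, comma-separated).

reflexive, past, affirmative, optative

Segment: gat-il-tut.
voice: -il → reflexive.
tense: ∅ → past.
polarity: -tut → affirmative.
mood: ∅ → optative.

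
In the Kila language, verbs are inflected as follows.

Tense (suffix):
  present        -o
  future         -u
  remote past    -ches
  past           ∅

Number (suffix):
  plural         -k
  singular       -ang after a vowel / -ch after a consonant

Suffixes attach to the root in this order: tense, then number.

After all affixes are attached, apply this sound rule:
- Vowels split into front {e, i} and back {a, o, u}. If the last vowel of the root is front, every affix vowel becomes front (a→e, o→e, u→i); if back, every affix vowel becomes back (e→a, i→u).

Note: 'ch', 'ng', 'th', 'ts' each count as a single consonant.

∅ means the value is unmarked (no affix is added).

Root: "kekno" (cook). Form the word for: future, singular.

Attach tense future -u → keknou.
Attach number singular -ang (after vowel 'u') → keknouang.
Vowel harmony: no change.

keknouang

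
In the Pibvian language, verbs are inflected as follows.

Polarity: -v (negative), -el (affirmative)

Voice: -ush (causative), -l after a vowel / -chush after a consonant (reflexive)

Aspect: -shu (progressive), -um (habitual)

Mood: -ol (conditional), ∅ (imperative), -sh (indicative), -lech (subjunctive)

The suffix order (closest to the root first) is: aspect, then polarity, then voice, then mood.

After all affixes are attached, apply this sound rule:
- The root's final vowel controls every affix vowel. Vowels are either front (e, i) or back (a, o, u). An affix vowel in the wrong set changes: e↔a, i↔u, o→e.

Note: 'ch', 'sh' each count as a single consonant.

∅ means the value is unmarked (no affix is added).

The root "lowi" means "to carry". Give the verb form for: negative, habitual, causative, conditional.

Attach aspect habitual -um → lowium.
Attach polarity negative -v → lowiumv.
Attach voice causative -ush → lowiumvush.
Attach mood conditional -ol → lowiumvushol.
Apply vowel harmony: lowiumvushol → lowiimvishel.

lowiimvishel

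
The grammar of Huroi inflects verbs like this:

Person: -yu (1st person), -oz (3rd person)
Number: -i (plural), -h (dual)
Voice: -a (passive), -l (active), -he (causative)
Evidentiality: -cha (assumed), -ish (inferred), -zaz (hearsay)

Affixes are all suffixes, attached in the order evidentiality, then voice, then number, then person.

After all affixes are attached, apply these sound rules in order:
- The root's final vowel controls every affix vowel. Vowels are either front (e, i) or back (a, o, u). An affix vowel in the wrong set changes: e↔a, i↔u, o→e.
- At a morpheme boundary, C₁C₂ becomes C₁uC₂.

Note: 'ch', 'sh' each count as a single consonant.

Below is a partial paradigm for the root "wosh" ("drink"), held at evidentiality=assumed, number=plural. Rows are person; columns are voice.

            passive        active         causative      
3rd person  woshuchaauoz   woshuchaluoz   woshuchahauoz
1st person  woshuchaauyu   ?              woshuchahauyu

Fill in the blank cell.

Attach evidentiality assumed -cha → woshcha.
Attach voice active -l → woshchal.
Attach number plural -i → woshchali.
Attach person 1st person -yu → woshchaliyu.
Apply vowel harmony: woshchaliyu → woshchaluyu.
Apply epenthesis: woshchaluyu → woshuchaluyu.

woshuchaluyu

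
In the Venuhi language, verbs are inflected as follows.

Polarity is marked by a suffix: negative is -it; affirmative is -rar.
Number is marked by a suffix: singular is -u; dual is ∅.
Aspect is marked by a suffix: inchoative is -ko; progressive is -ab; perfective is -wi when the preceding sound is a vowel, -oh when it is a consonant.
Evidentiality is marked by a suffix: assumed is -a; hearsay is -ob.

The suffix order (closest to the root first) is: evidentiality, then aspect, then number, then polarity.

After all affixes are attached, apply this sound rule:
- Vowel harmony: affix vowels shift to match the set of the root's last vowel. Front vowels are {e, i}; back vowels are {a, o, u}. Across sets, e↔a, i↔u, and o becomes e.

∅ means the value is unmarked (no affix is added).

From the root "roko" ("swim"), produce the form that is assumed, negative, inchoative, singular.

rokoakouut

Attach evidentiality assumed -a → rokoa.
Attach aspect inchoative -ko → rokoako.
Attach number singular -u → rokoakou.
Attach polarity negative -it → rokoakouit.
Apply vowel harmony: rokoakouit → rokoakouut.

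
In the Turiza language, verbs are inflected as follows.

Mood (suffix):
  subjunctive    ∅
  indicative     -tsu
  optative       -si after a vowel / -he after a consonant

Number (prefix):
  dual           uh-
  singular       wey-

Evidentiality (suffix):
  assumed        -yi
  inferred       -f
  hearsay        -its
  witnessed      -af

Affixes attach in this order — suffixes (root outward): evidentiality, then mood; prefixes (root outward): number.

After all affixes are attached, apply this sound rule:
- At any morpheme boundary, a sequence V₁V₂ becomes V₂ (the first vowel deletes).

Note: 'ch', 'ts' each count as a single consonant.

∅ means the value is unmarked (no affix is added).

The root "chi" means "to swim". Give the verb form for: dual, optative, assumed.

Attach evidentiality assumed -yi → chiyi.
Attach number dual uh- → uhchiyi.
Attach mood optative -si (after vowel 'i') → uhchiyisi.
Vowel deletion: no change.

uhchiyisi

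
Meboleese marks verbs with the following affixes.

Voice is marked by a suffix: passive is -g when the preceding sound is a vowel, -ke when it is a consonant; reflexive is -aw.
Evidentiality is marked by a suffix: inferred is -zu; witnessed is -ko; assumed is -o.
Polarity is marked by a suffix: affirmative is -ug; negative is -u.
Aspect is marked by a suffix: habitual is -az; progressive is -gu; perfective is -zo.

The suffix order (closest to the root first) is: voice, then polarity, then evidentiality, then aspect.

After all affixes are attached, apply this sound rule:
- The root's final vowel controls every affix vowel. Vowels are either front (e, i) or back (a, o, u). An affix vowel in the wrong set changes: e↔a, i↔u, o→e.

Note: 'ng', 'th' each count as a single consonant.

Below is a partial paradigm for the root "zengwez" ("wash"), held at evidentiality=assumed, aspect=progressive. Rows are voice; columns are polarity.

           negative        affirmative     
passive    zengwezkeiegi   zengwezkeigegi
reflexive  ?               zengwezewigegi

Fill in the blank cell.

zengwezewiegi

Attach voice reflexive -aw → zengwezaw.
Attach polarity negative -u → zengwezawu.
Attach evidentiality assumed -o → zengwezawuo.
Attach aspect progressive -gu → zengwezawuogu.
Apply vowel harmony: zengwezawuogu → zengwezewiegi.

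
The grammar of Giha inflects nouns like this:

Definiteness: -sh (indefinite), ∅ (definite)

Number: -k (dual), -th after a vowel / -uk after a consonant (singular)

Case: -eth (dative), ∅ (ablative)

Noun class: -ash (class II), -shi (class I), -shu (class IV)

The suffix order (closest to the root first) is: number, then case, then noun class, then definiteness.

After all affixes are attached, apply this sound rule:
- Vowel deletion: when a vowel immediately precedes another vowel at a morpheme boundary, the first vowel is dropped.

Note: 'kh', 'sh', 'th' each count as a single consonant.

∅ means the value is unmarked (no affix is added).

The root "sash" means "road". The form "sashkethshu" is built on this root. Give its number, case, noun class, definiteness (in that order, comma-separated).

Segment: sash-k-eth-shu.
number: -k → dual.
case: -eth → dative.
noun class: -shu → class IV.
definiteness: ∅ → definite.

dual, dative, class IV, definite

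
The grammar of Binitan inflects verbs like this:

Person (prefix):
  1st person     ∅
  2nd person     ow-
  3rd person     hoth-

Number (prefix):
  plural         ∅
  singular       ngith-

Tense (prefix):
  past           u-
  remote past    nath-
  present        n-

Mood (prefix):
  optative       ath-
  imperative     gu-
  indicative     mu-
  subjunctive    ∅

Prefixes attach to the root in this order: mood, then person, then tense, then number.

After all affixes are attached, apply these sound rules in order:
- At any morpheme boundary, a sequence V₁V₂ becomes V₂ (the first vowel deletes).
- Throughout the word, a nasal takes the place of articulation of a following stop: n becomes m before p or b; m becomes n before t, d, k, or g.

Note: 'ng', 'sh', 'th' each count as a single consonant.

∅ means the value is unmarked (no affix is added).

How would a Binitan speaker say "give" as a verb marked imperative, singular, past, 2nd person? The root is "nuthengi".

ngithowgunuthengi

Attach mood imperative gu- → gunuthengi.
Attach person 2nd person ow- → owgunuthengi.
Attach tense past u- → uowgunuthengi.
Attach number singular ngith- → ngithuowgunuthengi.
Apply vowel deletion: ngithuowgunuthengi → ngithowgunuthengi.
Nasal assimilation: no change.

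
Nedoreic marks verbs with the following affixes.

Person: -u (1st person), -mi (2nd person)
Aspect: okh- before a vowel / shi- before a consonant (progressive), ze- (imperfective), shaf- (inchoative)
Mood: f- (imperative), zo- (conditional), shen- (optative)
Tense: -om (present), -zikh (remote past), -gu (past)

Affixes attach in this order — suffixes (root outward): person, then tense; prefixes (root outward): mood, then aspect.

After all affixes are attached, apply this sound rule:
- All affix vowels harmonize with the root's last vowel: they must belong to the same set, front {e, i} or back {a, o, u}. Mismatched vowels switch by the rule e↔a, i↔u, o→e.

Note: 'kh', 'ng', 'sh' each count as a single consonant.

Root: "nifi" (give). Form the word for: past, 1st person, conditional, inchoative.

shefzenifiigi

Attach person 1st person -u → nifiu.
Attach mood conditional zo- → zonifiu.
Attach tense past -gu → zonifiugu.
Attach aspect inchoative shaf- → shafzonifiugu.
Apply vowel harmony: shafzonifiugu → shefzenifiigi.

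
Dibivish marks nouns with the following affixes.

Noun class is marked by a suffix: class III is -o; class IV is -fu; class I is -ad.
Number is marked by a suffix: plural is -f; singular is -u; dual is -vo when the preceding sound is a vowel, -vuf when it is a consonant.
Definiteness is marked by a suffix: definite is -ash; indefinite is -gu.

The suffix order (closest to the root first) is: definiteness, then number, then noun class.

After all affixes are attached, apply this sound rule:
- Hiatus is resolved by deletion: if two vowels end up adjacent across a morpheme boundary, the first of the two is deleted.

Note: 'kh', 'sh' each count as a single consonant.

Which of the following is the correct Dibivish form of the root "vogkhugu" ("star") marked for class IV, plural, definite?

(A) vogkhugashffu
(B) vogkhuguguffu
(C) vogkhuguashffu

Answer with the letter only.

A

Attach definiteness definite -ash → vogkhuguash.
Attach number plural -f → vogkhuguashf.
Attach noun class class IV -fu → vogkhuguashffu.
Apply vowel deletion: vogkhuguashffu → vogkhugashffu.
So the correct form is vogkhugashffu, option (A).
(B) vogkhuguguffu is wrong: it uses indefinite instead of definite for definiteness.
(C) vogkhuguashffu is wrong: it fails to apply the sound rule(s).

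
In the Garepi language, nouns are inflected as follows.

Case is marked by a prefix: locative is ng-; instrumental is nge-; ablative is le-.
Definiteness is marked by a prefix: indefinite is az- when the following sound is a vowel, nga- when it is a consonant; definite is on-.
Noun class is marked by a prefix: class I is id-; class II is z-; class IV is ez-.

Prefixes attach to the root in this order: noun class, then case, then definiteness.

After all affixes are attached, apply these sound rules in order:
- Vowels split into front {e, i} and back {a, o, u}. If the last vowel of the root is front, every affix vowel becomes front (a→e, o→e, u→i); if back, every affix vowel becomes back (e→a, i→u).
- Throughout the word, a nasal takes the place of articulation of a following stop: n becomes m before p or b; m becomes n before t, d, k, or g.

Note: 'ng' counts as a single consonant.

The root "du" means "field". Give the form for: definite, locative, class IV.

onngazdu

Attach noun class class IV ez- → ezdu.
Attach case locative ng- → ngezdu.
Attach definiteness definite on- → onngezdu.
Apply vowel harmony: onngezdu → onngazdu.
Nasal assimilation: no change.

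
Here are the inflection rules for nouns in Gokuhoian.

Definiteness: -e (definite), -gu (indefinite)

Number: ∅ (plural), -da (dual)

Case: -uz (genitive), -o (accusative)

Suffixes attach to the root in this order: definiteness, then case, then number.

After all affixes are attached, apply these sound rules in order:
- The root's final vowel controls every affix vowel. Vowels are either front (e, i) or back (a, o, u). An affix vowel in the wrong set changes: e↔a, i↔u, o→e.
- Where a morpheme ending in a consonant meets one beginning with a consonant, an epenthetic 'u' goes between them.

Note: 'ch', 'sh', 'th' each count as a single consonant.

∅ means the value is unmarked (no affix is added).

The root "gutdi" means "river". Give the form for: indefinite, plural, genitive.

gutdigiiz

Attach definiteness indefinite -gu → gutdigu.
Attach case genitive -uz → gutdiguuz.
number = plural: zero marking, form stays gutdiguuz.
Apply vowel harmony: gutdiguuz → gutdigiiz.
Epenthesis: no change.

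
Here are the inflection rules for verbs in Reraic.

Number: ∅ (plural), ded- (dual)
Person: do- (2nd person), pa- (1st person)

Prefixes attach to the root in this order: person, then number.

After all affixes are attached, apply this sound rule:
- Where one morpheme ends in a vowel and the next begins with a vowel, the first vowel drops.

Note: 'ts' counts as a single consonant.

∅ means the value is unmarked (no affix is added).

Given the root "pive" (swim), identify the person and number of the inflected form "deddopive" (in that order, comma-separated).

Segment: ded-do-pive.
person: do- → 2nd person.
number: ded- → dual.

2nd person, dual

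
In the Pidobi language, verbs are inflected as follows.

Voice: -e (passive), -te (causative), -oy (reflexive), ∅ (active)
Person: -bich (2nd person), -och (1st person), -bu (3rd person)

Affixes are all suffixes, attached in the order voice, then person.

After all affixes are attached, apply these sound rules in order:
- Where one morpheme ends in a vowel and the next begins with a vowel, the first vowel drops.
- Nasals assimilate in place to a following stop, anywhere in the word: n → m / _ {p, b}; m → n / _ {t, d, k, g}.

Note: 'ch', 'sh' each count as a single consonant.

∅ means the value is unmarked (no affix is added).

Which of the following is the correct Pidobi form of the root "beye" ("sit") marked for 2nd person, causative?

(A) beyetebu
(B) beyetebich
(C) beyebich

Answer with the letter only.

B

Attach voice causative -te → beyete.
Attach person 2nd person -bich → beyetebich.
Vowel deletion: no change.
Nasal assimilation: no change.
So the correct form is beyetebich, option (B).
(C) beyebich is wrong: it uses passive instead of causative for voice.
(A) beyetebu is wrong: it uses 3rd person instead of 2nd person for person.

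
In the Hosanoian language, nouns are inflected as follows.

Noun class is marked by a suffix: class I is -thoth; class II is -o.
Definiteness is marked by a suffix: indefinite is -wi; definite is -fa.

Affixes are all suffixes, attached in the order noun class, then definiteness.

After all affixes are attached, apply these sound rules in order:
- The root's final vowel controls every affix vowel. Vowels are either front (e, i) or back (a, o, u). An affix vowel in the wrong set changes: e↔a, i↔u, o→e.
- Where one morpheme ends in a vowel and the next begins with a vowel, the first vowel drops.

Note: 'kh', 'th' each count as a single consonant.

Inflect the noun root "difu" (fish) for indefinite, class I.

difuthothwu

Attach noun class class I -thoth → difuthoth.
Attach definiteness indefinite -wi → difuthothwi.
Apply vowel harmony: difuthothwi → difuthothwu.
Vowel deletion: no change.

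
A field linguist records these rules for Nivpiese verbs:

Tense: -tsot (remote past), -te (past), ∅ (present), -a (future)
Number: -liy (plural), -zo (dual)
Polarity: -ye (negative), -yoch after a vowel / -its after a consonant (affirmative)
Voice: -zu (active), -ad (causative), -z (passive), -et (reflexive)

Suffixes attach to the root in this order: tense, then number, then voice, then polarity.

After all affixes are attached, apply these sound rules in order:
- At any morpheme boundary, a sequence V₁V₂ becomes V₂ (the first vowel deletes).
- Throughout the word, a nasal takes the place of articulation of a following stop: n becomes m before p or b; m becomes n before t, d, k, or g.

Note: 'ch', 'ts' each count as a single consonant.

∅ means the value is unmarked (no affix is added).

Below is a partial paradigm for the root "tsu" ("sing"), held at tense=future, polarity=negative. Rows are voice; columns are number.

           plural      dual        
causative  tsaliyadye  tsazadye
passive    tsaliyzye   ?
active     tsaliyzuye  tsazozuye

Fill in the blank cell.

Attach tense future -a → tsua.
Attach number dual -zo → tsuazo.
Attach voice passive -z → tsuazoz.
Attach polarity negative -ye → tsuazozye.
Apply vowel deletion: tsuazozye → tsazozye.
Nasal assimilation: no change.

tsazozye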